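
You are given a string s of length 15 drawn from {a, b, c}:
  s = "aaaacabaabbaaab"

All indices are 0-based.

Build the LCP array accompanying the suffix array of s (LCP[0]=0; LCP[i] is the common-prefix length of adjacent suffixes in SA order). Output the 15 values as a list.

rank | idx | suffix
   0 |   0 | aaaacabaabbaaab
   1 |  11 | aaab
   2 |   1 | aaacabaabbaaab
   3 |  12 | aab
   4 |   7 | aabbaaab
   5 |   2 | aacabaabbaaab
   6 |  13 | ab
   7 |   5 | abaabbaaab
   8 |   8 | abbaaab
   9 |   3 | acabaabbaaab
  10 |  14 | b
  11 |  10 | baaab
  12 |   6 | baabbaaab
  13 |   9 | bbaaab
  14 |   4 | cabaabbaaab

SA = [0, 11, 1, 12, 7, 2, 13, 5, 8, 3, 14, 10, 6, 9, 4]
i: (SA[i-1],SA[i]) lcp shared
  1: (0,11) 3 'aaa'
  2: (11,1) 3 'aaa'
  3: (1,12) 2 'aa'
  4: (12,7) 3 'aab'
  5: (7,2) 2 'aa'
  6: (2,13) 1 'a'
  7: (13,5) 2 'ab'
  8: (5,8) 2 'ab'
  9: (8,3) 1 'a'
  10: (3,14) 0 ''
  11: (14,10) 1 'b'
  12: (10,6) 3 'baa'
  13: (6,9) 1 'b'
  14: (9,4) 0 ''

[0, 3, 3, 2, 3, 2, 1, 2, 2, 1, 0, 1, 3, 1, 0]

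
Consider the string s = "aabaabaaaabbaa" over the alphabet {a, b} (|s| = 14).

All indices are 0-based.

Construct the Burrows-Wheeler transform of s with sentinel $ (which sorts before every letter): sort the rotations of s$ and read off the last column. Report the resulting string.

aabbab$aaaabaaa

rank  rotation         last
    0  $aabaabaaaabbaa  a
    1  a$aabaabaaaabba  a
    2  aa$aabaabaaaabb  b
    3  aaaabbaa$aabaab  b
    4  aaabbaa$aabaaba  a
    5  aabaaaabbaa$aab  b
    6  aabaabaaaabbaa$  $
    7  aabbaa$aabaabaa  a
    8  abaaaabbaa$aaba  a
    9  abaabaaaabbaa$a  a
   10  abbaa$aabaabaaa  a
   11  baa$aabaabaaaab  b
   12  baaaabbaa$aabaa  a
   13  baabaaaabbaa$aa  a
   14  bbaa$aabaabaaaa  a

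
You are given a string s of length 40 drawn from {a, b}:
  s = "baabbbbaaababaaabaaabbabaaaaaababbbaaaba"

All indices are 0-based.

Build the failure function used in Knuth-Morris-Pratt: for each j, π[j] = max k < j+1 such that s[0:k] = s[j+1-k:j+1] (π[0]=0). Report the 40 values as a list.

π[0] = 0
j=1 s[j]='a': π[1]=0 (border '')
j=2 s[j]='a': π[2]=0 (border '')
j=3 s[j]='b': π[3]=1 (border 'b')
j=4 s[j]='b': k: 1→0; π[4]=1 (border 'b')
j=5 s[j]='b': k: 1→0; π[5]=1 (border 'b')
j=6 s[j]='b': k: 1→0; π[6]=1 (border 'b')
j=7 s[j]='a': π[7]=2 (border 'ba')
j=8 s[j]='a': π[8]=3 (border 'baa')
j=9 s[j]='a': k: 3→0; π[9]=0 (border '')
j=10 s[j]='b': π[10]=1 (border 'b')
j=11 s[j]='a': π[11]=2 (border 'ba')
j=12 s[j]='b': k: 2→0; π[12]=1 (border 'b')
j=13 s[j]='a': π[13]=2 (border 'ba')
j=14 s[j]='a': π[14]=3 (border 'baa')
j=15 s[j]='a': k: 3→0; π[15]=0 (border '')
j=16 s[j]='b': π[16]=1 (border 'b')
j=17 s[j]='a': π[17]=2 (border 'ba')
j=18 s[j]='a': π[18]=3 (border 'baa')
j=19 s[j]='a': k: 3→0; π[19]=0 (border '')
j=20 s[j]='b': π[20]=1 (border 'b')
j=21 s[j]='b': k: 1→0; π[21]=1 (border 'b')
j=22 s[j]='a': π[22]=2 (border 'ba')
j=23 s[j]='b': k: 2→0; π[23]=1 (border 'b')
j=24 s[j]='a': π[24]=2 (border 'ba')
j=25 s[j]='a': π[25]=3 (border 'baa')
j=26 s[j]='a': k: 3→0; π[26]=0 (border '')
j=27 s[j]='a': π[27]=0 (border '')
j=28 s[j]='a': π[28]=0 (border '')
j=29 s[j]='a': π[29]=0 (border '')
j=30 s[j]='b': π[30]=1 (border 'b')
j=31 s[j]='a': π[31]=2 (border 'ba')
j=32 s[j]='b': k: 2→0; π[32]=1 (border 'b')
j=33 s[j]='b': k: 1→0; π[33]=1 (border 'b')
j=34 s[j]='b': k: 1→0; π[34]=1 (border 'b')
j=35 s[j]='a': π[35]=2 (border 'ba')
j=36 s[j]='a': π[36]=3 (border 'baa')
j=37 s[j]='a': k: 3→0; π[37]=0 (border '')
j=38 s[j]='b': π[38]=1 (border 'b')
j=39 s[j]='a': π[39]=2 (border 'ba')

[0, 0, 0, 1, 1, 1, 1, 2, 3, 0, 1, 2, 1, 2, 3, 0, 1, 2, 3, 0, 1, 1, 2, 1, 2, 3, 0, 0, 0, 0, 1, 2, 1, 1, 1, 2, 3, 0, 1, 2]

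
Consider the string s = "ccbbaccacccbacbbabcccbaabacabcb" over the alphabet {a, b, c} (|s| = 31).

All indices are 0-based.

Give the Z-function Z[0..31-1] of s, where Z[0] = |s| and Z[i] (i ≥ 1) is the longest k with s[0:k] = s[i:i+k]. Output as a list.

[31, 1, 0, 0, 0, 2, 1, 0, 2, 3, 1, 0, 0, 1, 0, 0, 0, 0, 2, 3, 1, 0, 0, 0, 0, 0, 1, 0, 0, 1, 0]

Z[0]=31
i=1: i≥r, start 0; Z[1]=1 extend→box=[1,2)
i=2: i≥r, start 0; Z[2]=0
i=3: i≥r, start 0; Z[3]=0
i=4: i≥r, start 0; Z[4]=0
i=5: i≥r, start 0; Z[5]=2 extend→box=[5,7)
i=6: min(r-i=1, Z[1]=1)=1; Z[6]=1
i=7: i≥r, start 0; Z[7]=0
i=8: i≥r, start 0; Z[8]=2 extend→box=[8,10)
i=9: min(r-i=1, Z[1]=1)=1; Z[9]=3 extend→box=[9,12)
i=10: min(r-i=2, Z[1]=1)=1; Z[10]=1
i=11: min(r-i=1, Z[2]=0)=0; Z[11]=0
i=12: i≥r, start 0; Z[12]=0
i=13: i≥r, start 0; Z[13]=1 extend→box=[13,14)
i=14: i≥r, start 0; Z[14]=0
i=15: i≥r, start 0; Z[15]=0
i=16: i≥r, start 0; Z[16]=0
i=17: i≥r, start 0; Z[17]=0
i=18: i≥r, start 0; Z[18]=2 extend→box=[18,20)
i=19: min(r-i=1, Z[1]=1)=1; Z[19]=3 extend→box=[19,22)
i=20: min(r-i=2, Z[1]=1)=1; Z[20]=1
i=21: min(r-i=1, Z[2]=0)=0; Z[21]=0
i=22: i≥r, start 0; Z[22]=0
i=23: i≥r, start 0; Z[23]=0
i=24: i≥r, start 0; Z[24]=0
i=25: i≥r, start 0; Z[25]=0
i=26: i≥r, start 0; Z[26]=1 extend→box=[26,27)
i=27: i≥r, start 0; Z[27]=0
i=28: i≥r, start 0; Z[28]=0
i=29: i≥r, start 0; Z[29]=1 extend→box=[29,30)
i=30: i≥r, start 0; Z[30]=0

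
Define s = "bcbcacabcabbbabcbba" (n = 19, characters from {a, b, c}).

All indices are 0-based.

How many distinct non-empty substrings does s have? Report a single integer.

158

rank→(start, suffix):
  0 → (18, 'a')
  1 → (9, 'abbbabcbba')
  2 → (6, 'abcabbbabcbba')
  3 → (13, 'abcbba')
  4 → (4, 'acabcabbbabcbba')
  5 → (17, 'ba')
  6 → (12, 'babcbba')
  7 → (16, 'bba')
  8 → (11, 'bbabcbba')
  9 → (10, 'bbbabcbba')
  10 → (7, 'bcabbbabcbba')
  11 → (2, 'bcacabcabbbabcbba')
  12 → (14, 'bcbba')
  13 → (0, 'bcbcacabcabbbabcbba')
  14 → (8, 'cabbbabcbba')
  15 → (5, 'cabcabbbabcbba')
  16 → (3, 'cacabcabbbabcbba')
  17 → (15, 'cbba')
  18 → (1, 'cbcacabcabbbabcbba')

SA = [18, 9, 6, 13, 4, 17, 12, 16, 11, 10, 7, 2, 14, 0, 8, 5, 3, 15, 1]
[i] adj suffixes → lcp
  [1] 18/9 → 1 ('a')
  [2] 9/6 → 2 ('ab')
  [3] 6/13 → 3 ('abc')
  [4] 13/4 → 1 ('a')
  [5] 4/17 → 0 ('')
  [6] 17/12 → 2 ('ba')
  [7] 12/16 → 1 ('b')
  [8] 16/11 → 3 ('bba')
  [9] 11/10 → 2 ('bb')
  [10] 10/7 → 1 ('b')
  [11] 7/2 → 3 ('bca')
  [12] 2/14 → 2 ('bc')
  [13] 14/0 → 3 ('bcb')
  [14] 0/8 → 0 ('')
  [15] 8/5 → 3 ('cab')
  [16] 5/3 → 2 ('ca')
  [17] 3/15 → 1 ('c')
  [18] 15/1 → 2 ('cb')

n(n+1)/2 = 19·20/2 = 190
Σ LCP = 0 + 1 + 2 + 3 + 1 + 0 + 2 + 1 + 3 + 2 + 1 + 3 + 2 + 3 + 0 + 3 + 2 + 1 + 2 = 32
distinct = 190 − 32 = 158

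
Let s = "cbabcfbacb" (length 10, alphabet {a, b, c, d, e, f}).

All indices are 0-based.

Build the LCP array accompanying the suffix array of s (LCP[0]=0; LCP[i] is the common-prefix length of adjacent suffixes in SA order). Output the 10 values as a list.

[0, 1, 0, 1, 2, 1, 0, 2, 1, 0]

rank→(start, suffix):
  0 → (2, 'abcfbacb')
  1 → (7, 'acb')
  2 → (9, 'b')
  3 → (1, 'babcfbacb')
  4 → (6, 'bacb')
  5 → (3, 'bcfbacb')
  6 → (8, 'cb')
  7 → (0, 'cbabcfbacb')
  8 → (4, 'cfbacb')
  9 → (5, 'fbacb')

SA = [2, 7, 9, 1, 6, 3, 8, 0, 4, 5]
[i] adj suffixes → lcp
  [1] 2/7 → 1 ('a')
  [2] 7/9 → 0 ('')
  [3] 9/1 → 1 ('b')
  [4] 1/6 → 2 ('ba')
  [5] 6/3 → 1 ('b')
  [6] 3/8 → 0 ('')
  [7] 8/0 → 2 ('cb')
  [8] 0/4 → 1 ('c')
  [9] 4/5 → 0 ('')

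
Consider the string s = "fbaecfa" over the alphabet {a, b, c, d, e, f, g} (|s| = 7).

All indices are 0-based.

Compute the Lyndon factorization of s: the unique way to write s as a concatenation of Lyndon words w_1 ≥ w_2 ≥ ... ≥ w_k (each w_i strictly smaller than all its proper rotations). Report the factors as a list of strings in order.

emit factor 1: 'f' (i=0, period=1)
emit factor 2: 'b' (i=1, period=1)
emit factor 3: 'aecf' (i=2, period=4)
emit factor 4: 'a' (i=6, period=1)

["f", "b", "aecf", "a"]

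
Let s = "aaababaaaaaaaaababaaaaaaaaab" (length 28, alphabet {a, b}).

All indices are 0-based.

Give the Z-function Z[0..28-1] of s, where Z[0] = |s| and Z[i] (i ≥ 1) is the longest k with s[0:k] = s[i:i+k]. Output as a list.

[28, 2, 1, 0, 1, 0, 3, 3, 3, 3, 3, 3, 16, 2, 1, 0, 1, 0, 3, 3, 3, 3, 3, 3, 4, 2, 1, 0]

Z[0]=28
i=1: outside box; Z[1]=2 scan→box=[1,3)
i=2: min(r-i=1, Z[1]=2)=1; Z[2]=1
i=3: outside box; Z[3]=0
i=4: outside box; Z[4]=1 scan→box=[4,5)
i=5: outside box; Z[5]=0
i=6: outside box; Z[6]=3 scan→box=[6,9)
i=7: min(r-i=2, Z[1]=2)=2; Z[7]=3 scan→box=[7,10)
i=8: min(r-i=2, Z[1]=2)=2; Z[8]=3 scan→box=[8,11)
i=9: min(r-i=2, Z[1]=2)=2; Z[9]=3 scan→box=[9,12)
i=10: min(r-i=2, Z[1]=2)=2; Z[10]=3 scan→box=[10,13)
i=11: min(r-i=2, Z[1]=2)=2; Z[11]=3 scan→box=[11,14)
i=12: min(r-i=2, Z[1]=2)=2; Z[12]=16 scan→box=[12,28)
i=13: min(r-i=15, Z[1]=2)=2; Z[13]=2
i=14: min(r-i=14, Z[2]=1)=1; Z[14]=1
i=15: min(r-i=13, Z[3]=0)=0; Z[15]=0
i=16: min(r-i=12, Z[4]=1)=1; Z[16]=1
i=17: min(r-i=11, Z[5]=0)=0; Z[17]=0
i=18: min(r-i=10, Z[6]=3)=3; Z[18]=3
i=19: min(r-i=9, Z[7]=3)=3; Z[19]=3
i=20: min(r-i=8, Z[8]=3)=3; Z[20]=3
i=21: min(r-i=7, Z[9]=3)=3; Z[21]=3
i=22: min(r-i=6, Z[10]=3)=3; Z[22]=3
i=23: min(r-i=5, Z[11]=3)=3; Z[23]=3
i=24: min(r-i=4, Z[12]=16)=4; Z[24]=4
i=25: min(r-i=3, Z[13]=2)=2; Z[25]=2
i=26: min(r-i=2, Z[14]=1)=1; Z[26]=1
i=27: min(r-i=1, Z[15]=0)=0; Z[27]=0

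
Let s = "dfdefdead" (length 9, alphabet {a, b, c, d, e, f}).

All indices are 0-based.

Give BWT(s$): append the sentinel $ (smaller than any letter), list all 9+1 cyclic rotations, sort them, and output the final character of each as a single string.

deaff$dded

rank  rotation    last
    0  $dfdefdead  d
    1  ad$dfdefde  e
    2  d$dfdefdea  a
    3  dead$dfdef  f
    4  defdead$df  f
    5  dfdefdead$  $
    6  ead$dfdefd  d
    7  efdead$dfd  d
    8  fdead$dfde  e
    9  fdefdead$d  d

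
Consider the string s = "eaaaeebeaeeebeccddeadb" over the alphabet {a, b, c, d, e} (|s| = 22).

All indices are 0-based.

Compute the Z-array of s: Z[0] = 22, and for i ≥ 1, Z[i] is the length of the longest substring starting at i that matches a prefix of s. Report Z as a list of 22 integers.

[22, 0, 0, 0, 1, 1, 0, 2, 0, 1, 1, 1, 0, 1, 0, 0, 0, 0, 2, 0, 0, 0]

Z[0]=22
i=1: i≥r, start 0; Z[1]=0
i=2: i≥r, start 0; Z[2]=0
i=3: i≥r, start 0; Z[3]=0
i=4: i≥r, start 0; Z[4]=1 scan→box=[4,5)
i=5: i≥r, start 0; Z[5]=1 scan→box=[5,6)
i=6: i≥r, start 0; Z[6]=0
i=7: i≥r, start 0; Z[7]=2 scan→box=[7,9)
i=8: min(r-i=1, Z[1]=0)=0; Z[8]=0
i=9: i≥r, start 0; Z[9]=1 scan→box=[9,10)
i=10: i≥r, start 0; Z[10]=1 scan→box=[10,11)
i=11: i≥r, start 0; Z[11]=1 scan→box=[11,12)
i=12: i≥r, start 0; Z[12]=0
i=13: i≥r, start 0; Z[13]=1 scan→box=[13,14)
i=14: i≥r, start 0; Z[14]=0
i=15: i≥r, start 0; Z[15]=0
i=16: i≥r, start 0; Z[16]=0
i=17: i≥r, start 0; Z[17]=0
i=18: i≥r, start 0; Z[18]=2 scan→box=[18,20)
i=19: min(r-i=1, Z[1]=0)=0; Z[19]=0
i=20: i≥r, start 0; Z[20]=0
i=21: i≥r, start 0; Z[21]=0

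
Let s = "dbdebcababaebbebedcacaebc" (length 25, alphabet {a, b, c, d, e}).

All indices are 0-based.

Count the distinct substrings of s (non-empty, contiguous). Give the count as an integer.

sorted suffixes:
  #0 SA[0]=6  'ababaebbebedcacaebc'
  #1 SA[1]=8  'abaebbebedcacaebc'
  #2 SA[2]=19  'acaebc'
  #3 SA[3]=10  'aebbebedcacaebc'
  #4 SA[4]=21  'aebc'
  #5 SA[5]=7  'babaebbebedcacaebc'
  #6 SA[6]=9  'baebbebedcacaebc'
  #7 SA[7]=12  'bbebedcacaebc'
  #8 SA[8]=23  'bc'
  #9 SA[9]=4  'bcababaebbebedcacaebc'
  #10 SA[10]=1  'bdebcababaebbebedcacaebc'
  #11 SA[11]=13  'bebedcacaebc'
  #12 SA[12]=15  'bedcacaebc'
  #13 SA[13]=24  'c'
  #14 SA[14]=5  'cababaebbebedcacaebc'
  #15 SA[15]=18  'cacaebc'
  #16 SA[16]=20  'caebc'
  #17 SA[17]=0  'dbdebcababaebbebedcacaebc'
  #18 SA[18]=17  'dcacaebc'
  #19 SA[19]=2  'debcababaebbebedcacaebc'
  #20 SA[20]=11  'ebbebedcacaebc'
  #21 SA[21]=22  'ebc'
  #22 SA[22]=3  'ebcababaebbebedcacaebc'
  #23 SA[23]=14  'ebedcacaebc'
  #24 SA[24]=16  'edcacaebc'

SA = [6, 8, 19, 10, 21, 7, 9, 12, 23, 4, 1, 13, 15, 24, 5, 18, 20, 0, 17, 2, 11, 22, 3, 14, 16]
rank  pair      lcp
   1  s[6:],s[8:]  3  'aba'
   2  s[8:],s[19:]  1  'a'
   3  s[19:],s[10:]  1  'a'
   4  s[10:],s[21:]  3  'aeb'
   5  s[21:],s[7:]  0  ''
   6  s[7:],s[9:]  2  'ba'
   7  s[9:],s[12:]  1  'b'
   8  s[12:],s[23:]  1  'b'
   9  s[23:],s[4:]  2  'bc'
  10  s[4:],s[1:]  1  'b'
  11  s[1:],s[13:]  1  'b'
  12  s[13:],s[15:]  2  'be'
  13  s[15:],s[24:]  0  ''
  14  s[24:],s[5:]  1  'c'
  15  s[5:],s[18:]  2  'ca'
  16  s[18:],s[20:]  2  'ca'
  17  s[20:],s[0:]  0  ''
  18  s[0:],s[17:]  1  'd'
  19  s[17:],s[2:]  1  'd'
  20  s[2:],s[11:]  0  ''
  21  s[11:],s[22:]  2  'eb'
  22  s[22:],s[3:]  3  'ebc'
  23  s[3:],s[14:]  2  'eb'
  24  s[14:],s[16:]  1  'e'

n(n+1)/2 = 25·26/2 = 325
Σ LCP = 0 + 3 + 1 + 1 + 3 + 0 + 2 + 1 + 1 + 2 + 1 + 1 + 2 + 0 + 1 + 2 + 2 + 0 + 1 + 1 + 0 + 2 + 3 + 2 + 1 = 33
distinct = 325 − 33 = 292

292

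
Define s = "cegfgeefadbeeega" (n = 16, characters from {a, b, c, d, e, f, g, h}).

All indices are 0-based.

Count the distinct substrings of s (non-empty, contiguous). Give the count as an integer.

rank→(start, suffix):
  0 → (15, 'a')
  1 → (8, 'adbeeega')
  2 → (10, 'beeega')
  3 → (0, 'cegfgeefadbeeega')
  4 → (9, 'dbeeega')
  5 → (11, 'eeega')
  6 → (5, 'eefadbeeega')
  7 → (12, 'eega')
  8 → (6, 'efadbeeega')
  9 → (13, 'ega')
  10 → (1, 'egfgeefadbeeega')
  11 → (7, 'fadbeeega')
  12 → (3, 'fgeefadbeeega')
  13 → (14, 'ga')
  14 → (4, 'geefadbeeega')
  15 → (2, 'gfgeefadbeeega')

SA = [15, 8, 10, 0, 9, 11, 5, 12, 6, 13, 1, 7, 3, 14, 4, 2]
rank  pair      lcp
   1  s[15:],s[8:]  1  'a'
   2  s[8:],s[10:]  0  ''
   3  s[10:],s[0:]  0  ''
   4  s[0:],s[9:]  0  ''
   5  s[9:],s[11:]  0  ''
   6  s[11:],s[5:]  2  'ee'
   7  s[5:],s[12:]  2  'ee'
   8  s[12:],s[6:]  1  'e'
   9  s[6:],s[13:]  1  'e'
  10  s[13:],s[1:]  2  'eg'
  11  s[1:],s[7:]  0  ''
  12  s[7:],s[3:]  1  'f'
  13  s[3:],s[14:]  0  ''
  14  s[14:],s[4:]  1  'g'
  15  s[4:],s[2:]  1  'g'

n(n+1)/2 = 16·17/2 = 136
Σ LCP = 0 + 1 + 0 + 0 + 0 + 0 + 2 + 2 + 1 + 1 + 2 + 0 + 1 + 0 + 1 + 1 = 12
distinct = 136 − 12 = 124

124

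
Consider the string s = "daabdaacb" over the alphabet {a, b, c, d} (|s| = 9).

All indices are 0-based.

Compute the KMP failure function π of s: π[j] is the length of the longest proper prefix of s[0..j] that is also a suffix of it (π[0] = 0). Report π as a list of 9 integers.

π[0] = 0
j=1 s[j]='a': π[1]=0 (border '')
j=2 s[j]='a': π[2]=0 (border '')
j=3 s[j]='b': π[3]=0 (border '')
j=4 s[j]='d': π[4]=1 (border 'd')
j=5 s[j]='a': π[5]=2 (border 'da')
j=6 s[j]='a': π[6]=3 (border 'daa')
j=7 s[j]='c': k: 3→0; π[7]=0 (border '')
j=8 s[j]='b': π[8]=0 (border '')

[0, 0, 0, 0, 1, 2, 3, 0, 0]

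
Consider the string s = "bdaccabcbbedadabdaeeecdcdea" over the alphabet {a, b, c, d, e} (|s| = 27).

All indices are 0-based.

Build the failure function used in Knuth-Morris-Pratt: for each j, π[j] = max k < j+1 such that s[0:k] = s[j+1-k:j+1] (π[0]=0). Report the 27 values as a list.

π[0] = 0
j=1 s[j]='d': π[1]=0 (border '')
j=2 s[j]='a': π[2]=0 (border '')
j=3 s[j]='c': π[3]=0 (border '')
j=4 s[j]='c': π[4]=0 (border '')
j=5 s[j]='a': π[5]=0 (border '')
j=6 s[j]='b': π[6]=1 (border 'b')
j=7 s[j]='c': k: 1→0; π[7]=0 (border '')
j=8 s[j]='b': π[8]=1 (border 'b')
j=9 s[j]='b': k: 1→0; π[9]=1 (border 'b')
j=10 s[j]='e': k: 1→0; π[10]=0 (border '')
j=11 s[j]='d': π[11]=0 (border '')
j=12 s[j]='a': π[12]=0 (border '')
j=13 s[j]='d': π[13]=0 (border '')
j=14 s[j]='a': π[14]=0 (border '')
j=15 s[j]='b': π[15]=1 (border 'b')
j=16 s[j]='d': π[16]=2 (border 'bd')
j=17 s[j]='a': π[17]=3 (border 'bda')
j=18 s[j]='e': k: 3→0; π[18]=0 (border '')
j=19 s[j]='e': π[19]=0 (border '')
j=20 s[j]='e': π[20]=0 (border '')
j=21 s[j]='c': π[21]=0 (border '')
j=22 s[j]='d': π[22]=0 (border '')
j=23 s[j]='c': π[23]=0 (border '')
j=24 s[j]='d': π[24]=0 (border '')
j=25 s[j]='e': π[25]=0 (border '')
j=26 s[j]='a': π[26]=0 (border '')

[0, 0, 0, 0, 0, 0, 1, 0, 1, 1, 0, 0, 0, 0, 0, 1, 2, 3, 0, 0, 0, 0, 0, 0, 0, 0, 0]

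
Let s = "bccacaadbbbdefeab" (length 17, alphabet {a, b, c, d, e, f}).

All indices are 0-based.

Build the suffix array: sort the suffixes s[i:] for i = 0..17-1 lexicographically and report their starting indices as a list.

rank | idx | suffix
   0 |   5 | aadbbbdefeab
   1 |  15 | ab
   2 |   3 | acaadbbbdefeab
   3 |   6 | adbbbdefeab
   4 |  16 | b
   5 |   8 | bbbdefeab
   6 |   9 | bbdefeab
   7 |   0 | bccacaadbbbdefeab
   8 |  10 | bdefeab
   9 |   4 | caadbbbdefeab
  10 |   2 | cacaadbbbdefeab
  11 |   1 | ccacaadbbbdefeab
  12 |   7 | dbbbdefeab
  13 |  11 | defeab
  14 |  14 | eab
  15 |  12 | efeab
  16 |  13 | feab

[5, 15, 3, 6, 16, 8, 9, 0, 10, 4, 2, 1, 7, 11, 14, 12, 13]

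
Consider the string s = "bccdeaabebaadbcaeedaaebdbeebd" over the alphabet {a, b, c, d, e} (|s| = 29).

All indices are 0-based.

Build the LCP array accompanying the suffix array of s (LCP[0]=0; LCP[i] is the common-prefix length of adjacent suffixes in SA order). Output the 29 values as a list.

sorted suffixes:
  #0 SA[0]=5  'aabebaadbcaeedaaebdbeebd'
  #1 SA[1]=10  'aadbcaeedaaebdbeebd'
  #2 SA[2]=19  'aaebdbeebd'
  #3 SA[3]=6  'abebaadbcaeedaaebdbeebd'
  #4 SA[4]=11  'adbcaeedaaebdbeebd'
  #5 SA[5]=20  'aebdbeebd'
  #6 SA[6]=15  'aeedaaebdbeebd'
  #7 SA[7]=9  'baadbcaeedaaebdbeebd'
  #8 SA[8]=13  'bcaeedaaebdbeebd'
  #9 SA[9]=0  'bccdeaabebaadbcaeedaaebdbeebd'
  #10 SA[10]=27  'bd'
  #11 SA[11]=22  'bdbeebd'
  #12 SA[12]=7  'bebaadbcaeedaaebdbeebd'
  #13 SA[13]=24  'beebd'
  #14 SA[14]=14  'caeedaaebdbeebd'
  #15 SA[15]=1  'ccdeaabebaadbcaeedaaebdbeebd'
  #16 SA[16]=2  'cdeaabebaadbcaeedaaebdbeebd'
  #17 SA[17]=28  'd'
  #18 SA[18]=18  'daaebdbeebd'
  #19 SA[19]=12  'dbcaeedaaebdbeebd'
  #20 SA[20]=23  'dbeebd'
  #21 SA[21]=3  'deaabebaadbcaeedaaebdbeebd'
  #22 SA[22]=4  'eaabebaadbcaeedaaebdbeebd'
  #23 SA[23]=8  'ebaadbcaeedaaebdbeebd'
  #24 SA[24]=26  'ebd'
  #25 SA[25]=21  'ebdbeebd'
  #26 SA[26]=17  'edaaebdbeebd'
  #27 SA[27]=25  'eebd'
  #28 SA[28]=16  'eedaaebdbeebd'

SA = [5, 10, 19, 6, 11, 20, 15, 9, 13, 0, 27, 22, 7, 24, 14, 1, 2, 28, 18, 12, 23, 3, 4, 8, 26, 21, 17, 25, 16]
rank  pair      lcp
   1  s[5:],s[10:]  2  'aa'
   2  s[10:],s[19:]  2  'aa'
   3  s[19:],s[6:]  1  'a'
   4  s[6:],s[11:]  1  'a'
   5  s[11:],s[20:]  1  'a'
   6  s[20:],s[15:]  2  'ae'
   7  s[15:],s[9:]  0  ''
   8  s[9:],s[13:]  1  'b'
   9  s[13:],s[0:]  2  'bc'
  10  s[0:],s[27:]  1  'b'
  11  s[27:],s[22:]  2  'bd'
  12  s[22:],s[7:]  1  'b'
  13  s[7:],s[24:]  2  'be'
  14  s[24:],s[14:]  0  ''
  15  s[14:],s[1:]  1  'c'
  16  s[1:],s[2:]  1  'c'
  17  s[2:],s[28:]  0  ''
  18  s[28:],s[18:]  1  'd'
  19  s[18:],s[12:]  1  'd'
  20  s[12:],s[23:]  2  'db'
  21  s[23:],s[3:]  1  'd'
  22  s[3:],s[4:]  0  ''
  23  s[4:],s[8:]  1  'e'
  24  s[8:],s[26:]  2  'eb'
  25  s[26:],s[21:]  3  'ebd'
  26  s[21:],s[17:]  1  'e'
  27  s[17:],s[25:]  1  'e'
  28  s[25:],s[16:]  2  'ee'

[0, 2, 2, 1, 1, 1, 2, 0, 1, 2, 1, 2, 1, 2, 0, 1, 1, 0, 1, 1, 2, 1, 0, 1, 2, 3, 1, 1, 2]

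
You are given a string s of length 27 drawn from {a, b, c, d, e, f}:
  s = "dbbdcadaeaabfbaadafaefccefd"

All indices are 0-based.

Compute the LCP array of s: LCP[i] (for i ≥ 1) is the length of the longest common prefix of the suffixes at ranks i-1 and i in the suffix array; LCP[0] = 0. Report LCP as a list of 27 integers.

[0, 2, 1, 1, 3, 1, 2, 1, 0, 1, 1, 1, 0, 1, 1, 0, 1, 2, 1, 1, 0, 1, 2, 0, 1, 1, 1]

sorted suffixes:
  #0 SA[0]=9  'aabfbaadafaefccefd'
  #1 SA[1]=14  'aadafaefccefd'
  #2 SA[2]=10  'abfbaadafaefccefd'
  #3 SA[3]=5  'adaeaabfbaadafaefccefd'
  #4 SA[4]=15  'adafaefccefd'
  #5 SA[5]=7  'aeaabfbaadafaefccefd'
  #6 SA[6]=19  'aefccefd'
  #7 SA[7]=17  'afaefccefd'
  #8 SA[8]=13  'baadafaefccefd'
  #9 SA[9]=1  'bbdcadaeaabfbaadafaefccefd'
  #10 SA[10]=2  'bdcadaeaabfbaadafaefccefd'
  #11 SA[11]=11  'bfbaadafaefccefd'
  #12 SA[12]=4  'cadaeaabfbaadafaefccefd'
  #13 SA[13]=22  'ccefd'
  #14 SA[14]=23  'cefd'
  #15 SA[15]=26  'd'
  #16 SA[16]=6  'daeaabfbaadafaefccefd'
  #17 SA[17]=16  'dafaefccefd'
  #18 SA[18]=0  'dbbdcadaeaabfbaadafaefccefd'
  #19 SA[19]=3  'dcadaeaabfbaadafaefccefd'
  #20 SA[20]=8  'eaabfbaadafaefccefd'
  #21 SA[21]=20  'efccefd'
  #22 SA[22]=24  'efd'
  #23 SA[23]=18  'faefccefd'
  #24 SA[24]=12  'fbaadafaefccefd'
  #25 SA[25]=21  'fccefd'
  #26 SA[26]=25  'fd'

SA = [9, 14, 10, 5, 15, 7, 19, 17, 13, 1, 2, 11, 4, 22, 23, 26, 6, 16, 0, 3, 8, 20, 24, 18, 12, 21, 25]
[i] adj suffixes → lcp
  [1] 9/14 → 2 ('aa')
  [2] 14/10 → 1 ('a')
  [3] 10/5 → 1 ('a')
  [4] 5/15 → 3 ('ada')
  [5] 15/7 → 1 ('a')
  [6] 7/19 → 2 ('ae')
  [7] 19/17 → 1 ('a')
  [8] 17/13 → 0 ('')
  [9] 13/1 → 1 ('b')
  [10] 1/2 → 1 ('b')
  [11] 2/11 → 1 ('b')
  [12] 11/4 → 0 ('')
  [13] 4/22 → 1 ('c')
  [14] 22/23 → 1 ('c')
  [15] 23/26 → 0 ('')
  [16] 26/6 → 1 ('d')
  [17] 6/16 → 2 ('da')
  [18] 16/0 → 1 ('d')
  [19] 0/3 → 1 ('d')
  [20] 3/8 → 0 ('')
  [21] 8/20 → 1 ('e')
  [22] 20/24 → 2 ('ef')
  [23] 24/18 → 0 ('')
  [24] 18/12 → 1 ('f')
  [25] 12/21 → 1 ('f')
  [26] 21/25 → 1 ('f')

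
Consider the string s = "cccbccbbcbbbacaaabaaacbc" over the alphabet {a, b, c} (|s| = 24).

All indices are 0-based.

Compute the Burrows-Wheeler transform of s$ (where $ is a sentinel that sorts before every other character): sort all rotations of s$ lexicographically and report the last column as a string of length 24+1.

ccbaaabaabbcccbcbabcacbc$

rank  rotation                   last
    0  $cccbccbbcbbbacaaabaaacbc  c
    1  aaabaaacbc$cccbccbbcbbbac  c
    2  aaacbc$cccbccbbcbbbacaaab  b
    3  aabaaacbc$cccbccbbcbbbaca  a
    4  aacbc$cccbccbbcbbbacaaaba  a
    5  abaaacbc$cccbccbbcbbbacaa  a
    6  acaaabaaacbc$cccbccbbcbbb  b
    7  acbc$cccbccbbcbbbacaaabaa  a
    8  baaacbc$cccbccbbcbbbacaaa  a
    9  bacaaabaaacbc$cccbccbbcbb  b
   10  bbacaaabaaacbc$cccbccbbcb  b
   11  bbbacaaabaaacbc$cccbccbbc  c
   12  bbcbbbacaaabaaacbc$cccbcc  c
   13  bc$cccbccbbcbbbacaaabaaac  c
   14  bcbbbacaaabaaacbc$cccbccb  b
   15  bccbbcbbbacaaabaaacbc$ccc  c
   16  c$cccbccbbcbbbacaaabaaacb  b
   17  caaabaaacbc$cccbccbbcbbba  a
   18  cbbbacaaabaaacbc$cccbccbb  b
   19  cbbcbbbacaaabaaacbc$cccbc  c
   20  cbc$cccbccbbcbbbacaaabaaa  a
   21  cbccbbcbbbacaaabaaacbc$cc  c
   22  ccbbcbbbacaaabaaacbc$cccb  b
   23  ccbccbbcbbbacaaabaaacbc$c  c
   24  cccbccbbcbbbacaaabaaacbc$  $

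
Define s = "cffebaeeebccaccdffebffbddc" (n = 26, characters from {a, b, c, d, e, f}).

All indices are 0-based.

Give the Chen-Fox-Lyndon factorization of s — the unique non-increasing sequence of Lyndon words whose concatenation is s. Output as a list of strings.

emit factor 1: 'cffe' (i=0, period=4)
emit factor 2: 'b' (i=4, period=1)
emit factor 3: 'aeeebcc' (i=5, period=7)
emit factor 4: 'accdffebffbddc' (i=12, period=14)

["cffe", "b", "aeeebcc", "accdffebffbddc"]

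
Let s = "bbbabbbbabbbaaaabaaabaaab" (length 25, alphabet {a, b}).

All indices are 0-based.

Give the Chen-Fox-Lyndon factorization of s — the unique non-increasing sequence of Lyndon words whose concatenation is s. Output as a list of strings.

emit factor 1: 'b' (i=0, period=1)
emit factor 2: 'b' (i=1, period=1)
emit factor 3: 'b' (i=2, period=1)
emit factor 4: 'abbbb' (i=3, period=5)
emit factor 5: 'abbb' (i=8, period=4)
emit factor 6: 'aaaabaaabaaab' (i=12, period=13)

["b", "b", "b", "abbbb", "abbb", "aaaabaaabaaab"]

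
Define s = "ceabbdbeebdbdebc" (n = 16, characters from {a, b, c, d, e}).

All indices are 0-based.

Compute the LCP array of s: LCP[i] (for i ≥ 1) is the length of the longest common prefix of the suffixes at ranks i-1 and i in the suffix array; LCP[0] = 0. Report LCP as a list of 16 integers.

rank | idx | suffix
   0 |   2 | abbdbeebdbdebc
   1 |   3 | bbdbeebdbdebc
   2 |  14 | bc
   3 |   9 | bdbdebc
   4 |   4 | bdbeebdbdebc
   5 |  11 | bdebc
   6 |   6 | beebdbdebc
   7 |  15 | c
   8 |   0 | ceabbdbeebdbdebc
   9 |  10 | dbdebc
  10 |   5 | dbeebdbdebc
  11 |  12 | debc
  12 |   1 | eabbdbeebdbdebc
  13 |  13 | ebc
  14 |   8 | ebdbdebc
  15 |   7 | eebdbdebc

SA = [2, 3, 14, 9, 4, 11, 6, 15, 0, 10, 5, 12, 1, 13, 8, 7]
i: (SA[i-1],SA[i]) lcp shared
  1: (2,3) 0 ''
  2: (3,14) 1 'b'
  3: (14,9) 1 'b'
  4: (9,4) 3 'bdb'
  5: (4,11) 2 'bd'
  6: (11,6) 1 'b'
  7: (6,15) 0 ''
  8: (15,0) 1 'c'
  9: (0,10) 0 ''
  10: (10,5) 2 'db'
  11: (5,12) 1 'd'
  12: (12,1) 0 ''
  13: (1,13) 1 'e'
  14: (13,8) 2 'eb'
  15: (8,7) 1 'e'

[0, 0, 1, 1, 3, 2, 1, 0, 1, 0, 2, 1, 0, 1, 2, 1]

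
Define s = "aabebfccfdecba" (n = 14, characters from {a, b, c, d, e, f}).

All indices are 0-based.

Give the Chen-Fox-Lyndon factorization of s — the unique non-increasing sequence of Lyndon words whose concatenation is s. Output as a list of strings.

emit factor 1: 'aabebfccfdecb' (i=0, period=13)
emit factor 2: 'a' (i=13, period=1)

["aabebfccfdecb", "a"]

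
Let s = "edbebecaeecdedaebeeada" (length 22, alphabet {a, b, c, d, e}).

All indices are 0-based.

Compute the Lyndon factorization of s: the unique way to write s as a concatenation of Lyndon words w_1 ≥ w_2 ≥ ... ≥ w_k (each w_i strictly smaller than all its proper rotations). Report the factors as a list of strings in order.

["e", "d", "bebec", "aeecded", "aebee", "ad", "a"]

emit factor 1: 'e' (i=0, period=1)
emit factor 2: 'd' (i=1, period=1)
emit factor 3: 'bebec' (i=2, period=5)
emit factor 4: 'aeecded' (i=7, period=7)
emit factor 5: 'aebee' (i=14, period=5)
emit factor 6: 'ad' (i=19, period=2)
emit factor 7: 'a' (i=21, period=1)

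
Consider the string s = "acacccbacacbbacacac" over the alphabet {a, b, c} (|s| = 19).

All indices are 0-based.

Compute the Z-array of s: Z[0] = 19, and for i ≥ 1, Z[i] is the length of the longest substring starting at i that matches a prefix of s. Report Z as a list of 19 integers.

[19, 0, 2, 0, 0, 0, 0, 4, 0, 2, 0, 0, 0, 4, 0, 4, 0, 2, 0]

Z[0]=19
i=1: fresh scan; Z[1]=0
i=2: fresh scan; Z[2]=2 extend→box=[2,4)
i=3: min(r-i=1, Z[1]=0)=0; Z[3]=0
i=4: fresh scan; Z[4]=0
i=5: fresh scan; Z[5]=0
i=6: fresh scan; Z[6]=0
i=7: fresh scan; Z[7]=4 extend→box=[7,11)
i=8: min(r-i=3, Z[1]=0)=0; Z[8]=0
i=9: min(r-i=2, Z[2]=2)=2; Z[9]=2
i=10: min(r-i=1, Z[3]=0)=0; Z[10]=0
i=11: fresh scan; Z[11]=0
i=12: fresh scan; Z[12]=0
i=13: fresh scan; Z[13]=4 extend→box=[13,17)
i=14: min(r-i=3, Z[1]=0)=0; Z[14]=0
i=15: min(r-i=2, Z[2]=2)=2; Z[15]=4 extend→box=[15,19)
i=16: min(r-i=3, Z[1]=0)=0; Z[16]=0
i=17: min(r-i=2, Z[2]=2)=2; Z[17]=2
i=18: min(r-i=1, Z[3]=0)=0; Z[18]=0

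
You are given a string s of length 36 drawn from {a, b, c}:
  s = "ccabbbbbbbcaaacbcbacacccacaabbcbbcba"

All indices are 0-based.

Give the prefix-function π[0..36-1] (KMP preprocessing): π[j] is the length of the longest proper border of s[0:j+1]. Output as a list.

π[0] = 0
j=1 s[j]='c': π[1]=1 (border 'c')
j=2 s[j]='a': k: 1→0; π[2]=0 (border '')
j=3 s[j]='b': π[3]=0 (border '')
j=4 s[j]='b': π[4]=0 (border '')
j=5 s[j]='b': π[5]=0 (border '')
j=6 s[j]='b': π[6]=0 (border '')
j=7 s[j]='b': π[7]=0 (border '')
j=8 s[j]='b': π[8]=0 (border '')
j=9 s[j]='b': π[9]=0 (border '')
j=10 s[j]='c': π[10]=1 (border 'c')
j=11 s[j]='a': k: 1→0; π[11]=0 (border '')
j=12 s[j]='a': π[12]=0 (border '')
j=13 s[j]='a': π[13]=0 (border '')
j=14 s[j]='c': π[14]=1 (border 'c')
j=15 s[j]='b': k: 1→0; π[15]=0 (border '')
j=16 s[j]='c': π[16]=1 (border 'c')
j=17 s[j]='b': k: 1→0; π[17]=0 (border '')
j=18 s[j]='a': π[18]=0 (border '')
j=19 s[j]='c': π[19]=1 (border 'c')
j=20 s[j]='a': k: 1→0; π[20]=0 (border '')
j=21 s[j]='c': π[21]=1 (border 'c')
j=22 s[j]='c': π[22]=2 (border 'cc')
j=23 s[j]='c': k: 2→1; π[23]=2 (border 'cc')
j=24 s[j]='a': π[24]=3 (border 'cca')
j=25 s[j]='c': k: 3→0; π[25]=1 (border 'c')
j=26 s[j]='a': k: 1→0; π[26]=0 (border '')
j=27 s[j]='a': π[27]=0 (border '')
j=28 s[j]='b': π[28]=0 (border '')
j=29 s[j]='b': π[29]=0 (border '')
j=30 s[j]='c': π[30]=1 (border 'c')
j=31 s[j]='b': k: 1→0; π[31]=0 (border '')
j=32 s[j]='b': π[32]=0 (border '')
j=33 s[j]='c': π[33]=1 (border 'c')
j=34 s[j]='b': k: 1→0; π[34]=0 (border '')
j=35 s[j]='a': π[35]=0 (border '')

[0, 1, 0, 0, 0, 0, 0, 0, 0, 0, 1, 0, 0, 0, 1, 0, 1, 0, 0, 1, 0, 1, 2, 2, 3, 1, 0, 0, 0, 0, 1, 0, 0, 1, 0, 0]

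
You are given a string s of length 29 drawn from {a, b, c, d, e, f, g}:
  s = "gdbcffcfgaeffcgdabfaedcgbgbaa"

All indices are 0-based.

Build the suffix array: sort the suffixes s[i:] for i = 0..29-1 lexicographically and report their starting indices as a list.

[28, 27, 16, 19, 9, 26, 2, 17, 24, 3, 6, 22, 13, 15, 1, 21, 20, 10, 18, 5, 12, 4, 11, 7, 8, 25, 23, 14, 0]

rank | idx | suffix
   0 |  28 | a
   1 |  27 | aa
   2 |  16 | abfaedcgbgbaa
   3 |  19 | aedcgbgbaa
   4 |   9 | aeffcgdabfaedcgbgbaa
   5 |  26 | baa
   6 |   2 | bcffcfgaeffcgdabfaedcgbgbaa
   7 |  17 | bfaedcgbgbaa
   8 |  24 | bgbaa
   9 |   3 | cffcfgaeffcgdabfaedcgbgbaa
  10 |   6 | cfgaeffcgdabfaedcgbgbaa
  11 |  22 | cgbgbaa
  12 |  13 | cgdabfaedcgbgbaa
  13 |  15 | dabfaedcgbgbaa
  14 |   1 | dbcffcfgaeffcgdabfaedcgbgbaa
  15 |  21 | dcgbgbaa
  16 |  20 | edcgbgbaa
  17 |  10 | effcgdabfaedcgbgbaa
  18 |  18 | faedcgbgbaa
  19 |   5 | fcfgaeffcgdabfaedcgbgbaa
  20 |  12 | fcgdabfaedcgbgbaa
  21 |   4 | ffcfgaeffcgdabfaedcgbgbaa
  22 |  11 | ffcgdabfaedcgbgbaa
  23 |   7 | fgaeffcgdabfaedcgbgbaa
  24 |   8 | gaeffcgdabfaedcgbgbaa
  25 |  25 | gbaa
  26 |  23 | gbgbaa
  27 |  14 | gdabfaedcgbgbaa
  28 |   0 | gdbcffcfgaeffcgdabfaedcgbgbaa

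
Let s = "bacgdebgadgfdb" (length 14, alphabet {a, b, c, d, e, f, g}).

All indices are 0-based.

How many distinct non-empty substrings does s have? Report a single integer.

rank | idx | suffix
   0 |   1 | acgdebgadgfdb
   1 |   8 | adgfdb
   2 |  13 | b
   3 |   0 | bacgdebgadgfdb
   4 |   6 | bgadgfdb
   5 |   2 | cgdebgadgfdb
   6 |  12 | db
   7 |   4 | debgadgfdb
   8 |   9 | dgfdb
   9 |   5 | ebgadgfdb
  10 |  11 | fdb
  11 |   7 | gadgfdb
  12 |   3 | gdebgadgfdb
  13 |  10 | gfdb

SA = [1, 8, 13, 0, 6, 2, 12, 4, 9, 5, 11, 7, 3, 10]
rank  pair      lcp
   1  s[1:],s[8:]  1  'a'
   2  s[8:],s[13:]  0  ''
   3  s[13:],s[0:]  1  'b'
   4  s[0:],s[6:]  1  'b'
   5  s[6:],s[2:]  0  ''
   6  s[2:],s[12:]  0  ''
   7  s[12:],s[4:]  1  'd'
   8  s[4:],s[9:]  1  'd'
   9  s[9:],s[5:]  0  ''
  10  s[5:],s[11:]  0  ''
  11  s[11:],s[7:]  0  ''
  12  s[7:],s[3:]  1  'g'
  13  s[3:],s[10:]  1  'g'

n(n+1)/2 = 14·15/2 = 105
Σ LCP = 0 + 1 + 0 + 1 + 1 + 0 + 0 + 1 + 1 + 0 + 0 + 0 + 1 + 1 = 7
distinct = 105 − 7 = 98

98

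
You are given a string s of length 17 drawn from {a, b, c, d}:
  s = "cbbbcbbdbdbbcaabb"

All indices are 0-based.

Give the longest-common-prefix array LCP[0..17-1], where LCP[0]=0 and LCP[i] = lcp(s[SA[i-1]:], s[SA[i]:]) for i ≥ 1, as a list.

[0, 1, 0, 1, 2, 2, 3, 2, 1, 2, 1, 3, 0, 1, 3, 0, 2]

sorted suffixes:
  #0 SA[0]=13  'aabb'
  #1 SA[1]=14  'abb'
  #2 SA[2]=16  'b'
  #3 SA[3]=15  'bb'
  #4 SA[4]=1  'bbbcbbdbdbbcaabb'
  #5 SA[5]=10  'bbcaabb'
  #6 SA[6]=2  'bbcbbdbdbbcaabb'
  #7 SA[7]=5  'bbdbdbbcaabb'
  #8 SA[8]=11  'bcaabb'
  #9 SA[9]=3  'bcbbdbdbbcaabb'
  #10 SA[10]=8  'bdbbcaabb'
  #11 SA[11]=6  'bdbdbbcaabb'
  #12 SA[12]=12  'caabb'
  #13 SA[13]=0  'cbbbcbbdbdbbcaabb'
  #14 SA[14]=4  'cbbdbdbbcaabb'
  #15 SA[15]=9  'dbbcaabb'
  #16 SA[16]=7  'dbdbbcaabb'

SA = [13, 14, 16, 15, 1, 10, 2, 5, 11, 3, 8, 6, 12, 0, 4, 9, 7]
i: (SA[i-1],SA[i]) lcp shared
  1: (13,14) 1 'a'
  2: (14,16) 0 ''
  3: (16,15) 1 'b'
  4: (15,1) 2 'bb'
  5: (1,10) 2 'bb'
  6: (10,2) 3 'bbc'
  7: (2,5) 2 'bb'
  8: (5,11) 1 'b'
  9: (11,3) 2 'bc'
  10: (3,8) 1 'b'
  11: (8,6) 3 'bdb'
  12: (6,12) 0 ''
  13: (12,0) 1 'c'
  14: (0,4) 3 'cbb'
  15: (4,9) 0 ''
  16: (9,7) 2 'db'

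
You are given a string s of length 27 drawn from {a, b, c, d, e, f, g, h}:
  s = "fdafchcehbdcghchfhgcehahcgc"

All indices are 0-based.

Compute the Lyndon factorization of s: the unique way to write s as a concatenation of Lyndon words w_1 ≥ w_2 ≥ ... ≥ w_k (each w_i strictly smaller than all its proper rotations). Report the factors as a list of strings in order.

["f", "d", "afchcehbdcghchfhgcehahcgc"]

emit factor 1: 'f' (i=0, period=1)
emit factor 2: 'd' (i=1, period=1)
emit factor 3: 'afchcehbdcghchfhgcehahcgc' (i=2, period=25)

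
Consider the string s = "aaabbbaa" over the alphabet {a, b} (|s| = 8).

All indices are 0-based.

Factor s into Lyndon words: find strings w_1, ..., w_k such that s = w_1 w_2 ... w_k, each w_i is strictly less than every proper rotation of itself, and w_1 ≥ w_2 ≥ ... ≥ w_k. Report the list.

["aaabbb", "a", "a"]

emit factor 1: 'aaabbb' (i=0, period=6)
emit factor 2: 'a' (i=6, period=1)
emit factor 3: 'a' (i=7, period=1)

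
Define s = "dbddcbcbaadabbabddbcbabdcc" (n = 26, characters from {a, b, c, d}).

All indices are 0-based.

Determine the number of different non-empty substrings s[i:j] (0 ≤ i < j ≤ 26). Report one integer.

rank | idx | suffix
   0 |   8 | aadabbabddbcbabdcc
   1 |  11 | abbabddbcbabdcc
   2 |  21 | abdcc
   3 |  14 | abddbcbabdcc
   4 |   9 | adabbabddbcbabdcc
   5 |   7 | baadabbabddbcbabdcc
   6 |  20 | babdcc
   7 |  13 | babddbcbabdcc
   8 |  12 | bbabddbcbabdcc
   9 |   5 | bcbaadabbabddbcbabdcc
  10 |  18 | bcbabdcc
  11 |  22 | bdcc
  12 |  15 | bddbcbabdcc
  13 |   1 | bddcbcbaadabbabddbcbabdcc
  14 |  25 | c
  15 |   6 | cbaadabbabddbcbabdcc
  16 |  19 | cbabdcc
  17 |   4 | cbcbaadabbabddbcbabdcc
  18 |  24 | cc
  19 |  10 | dabbabddbcbabdcc
  20 |  17 | dbcbabdcc
  21 |   0 | dbddcbcbaadabbabddbcbabdcc
  22 |   3 | dcbcbaadabbabddbcbabdcc
  23 |  23 | dcc
  24 |  16 | ddbcbabdcc
  25 |   2 | ddcbcbaadabbabddbcbabdcc

SA = [8, 11, 21, 14, 9, 7, 20, 13, 12, 5, 18, 22, 15, 1, 25, 6, 19, 4, 24, 10, 17, 0, 3, 23, 16, 2]
rank  pair      lcp
   1  s[8:],s[11:]  1  'a'
   2  s[11:],s[21:]  2  'ab'
   3  s[21:],s[14:]  3  'abd'
   4  s[14:],s[9:]  1  'a'
   5  s[9:],s[7:]  0  ''
   6  s[7:],s[20:]  2  'ba'
   7  s[20:],s[13:]  4  'babd'
   8  s[13:],s[12:]  1  'b'
   9  s[12:],s[5:]  1  'b'
  10  s[5:],s[18:]  4  'bcba'
  11  s[18:],s[22:]  1  'b'
  12  s[22:],s[15:]  2  'bd'
  13  s[15:],s[1:]  3  'bdd'
  14  s[1:],s[25:]  0  ''
  15  s[25:],s[6:]  1  'c'
  16  s[6:],s[19:]  3  'cba'
  17  s[19:],s[4:]  2  'cb'
  18  s[4:],s[24:]  1  'c'
  19  s[24:],s[10:]  0  ''
  20  s[10:],s[17:]  1  'd'
  21  s[17:],s[0:]  2  'db'
  22  s[0:],s[3:]  1  'd'
  23  s[3:],s[23:]  2  'dc'
  24  s[23:],s[16:]  1  'd'
  25  s[16:],s[2:]  2  'dd'

n(n+1)/2 = 26·27/2 = 351
Σ LCP = 0 + 1 + 2 + 3 + 1 + 0 + 2 + 4 + 1 + 1 + 4 + 1 + 2 + 3 + 0 + 1 + 3 + 2 + 1 + 0 + 1 + 2 + 1 + 2 + 1 + 2 = 41
distinct = 351 − 41 = 310

310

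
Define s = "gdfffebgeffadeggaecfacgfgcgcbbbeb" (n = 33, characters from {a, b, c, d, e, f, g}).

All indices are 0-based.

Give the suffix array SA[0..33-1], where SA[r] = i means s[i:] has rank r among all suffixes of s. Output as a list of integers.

[20, 11, 16, 32, 28, 29, 30, 6, 27, 18, 25, 21, 12, 1, 31, 5, 17, 8, 13, 19, 10, 4, 9, 3, 2, 23, 15, 26, 24, 0, 7, 22, 14]

rank→(start, suffix):
  0 → (20, 'acgfgcgcbbbeb')
  1 → (11, 'adeggaecfacgfgcgcbbbeb')
  2 → (16, 'aecfacgfgcgcbbbeb')
  3 → (32, 'b')
  4 → (28, 'bbbeb')
  5 → (29, 'bbeb')
  6 → (30, 'beb')
  7 → (6, 'bgeffadeggaecfacgfgcgcbbbeb')
  8 → (27, 'cbbbeb')
  9 → (18, 'cfacgfgcgcbbbeb')
  10 → (25, 'cgcbbbeb')
  11 → (21, 'cgfgcgcbbbeb')
  12 → (12, 'deggaecfacgfgcgcbbbeb')
  13 → (1, 'dfffebgeffadeggaecfacgfgcgcbbbeb')
  14 → (31, 'eb')
  15 → (5, 'ebgeffadeggaecfacgfgcgcbbbeb')
  16 → (17, 'ecfacgfgcgcbbbeb')
  17 → (8, 'effadeggaecfacgfgcgcbbbeb')
  18 → (13, 'eggaecfacgfgcgcbbbeb')
  19 → (19, 'facgfgcgcbbbeb')
  20 → (10, 'fadeggaecfacgfgcgcbbbeb')
  21 → (4, 'febgeffadeggaecfacgfgcgcbbbeb')
  22 → (9, 'ffadeggaecfacgfgcgcbbbeb')
  23 → (3, 'ffebgeffadeggaecfacgfgcgcbbbeb')
  24 → (2, 'fffebgeffadeggaecfacgfgcgcbbbeb')
  25 → (23, 'fgcgcbbbeb')
  26 → (15, 'gaecfacgfgcgcbbbeb')
  27 → (26, 'gcbbbeb')
  28 → (24, 'gcgcbbbeb')
  29 → (0, 'gdfffebgeffadeggaecfacgfgcgcbbbeb')
  30 → (7, 'geffadeggaecfacgfgcgcbbbeb')
  31 → (22, 'gfgcgcbbbeb')
  32 → (14, 'ggaecfacgfgcgcbbbeb')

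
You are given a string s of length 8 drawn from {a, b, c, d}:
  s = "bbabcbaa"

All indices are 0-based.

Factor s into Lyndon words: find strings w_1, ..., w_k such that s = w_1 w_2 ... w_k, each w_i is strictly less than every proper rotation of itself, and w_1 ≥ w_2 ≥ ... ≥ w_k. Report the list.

emit factor 1: 'b' (i=0, period=1)
emit factor 2: 'b' (i=1, period=1)
emit factor 3: 'abcb' (i=2, period=4)
emit factor 4: 'a' (i=6, period=1)
emit factor 5: 'a' (i=7, period=1)

["b", "b", "abcb", "a", "a"]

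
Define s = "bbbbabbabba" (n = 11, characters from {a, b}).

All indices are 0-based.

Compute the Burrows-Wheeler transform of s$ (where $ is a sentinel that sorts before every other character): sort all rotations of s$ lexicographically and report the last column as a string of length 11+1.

rank  rotation      last
    0  $bbbbabbabba  a
    1  a$bbbbabbabb  b
    2  abba$bbbbabb  b
    3  abbabba$bbbb  b
    4  ba$bbbbabbab  b
    5  babba$bbbbab  b
    6  babbabba$bbb  b
    7  bba$bbbbabba  a
    8  bbabba$bbbba  a
    9  bbabbabba$bb  b
   10  bbbabbabba$b  b
   11  bbbbabbabba$  $

abbbbbbaabb$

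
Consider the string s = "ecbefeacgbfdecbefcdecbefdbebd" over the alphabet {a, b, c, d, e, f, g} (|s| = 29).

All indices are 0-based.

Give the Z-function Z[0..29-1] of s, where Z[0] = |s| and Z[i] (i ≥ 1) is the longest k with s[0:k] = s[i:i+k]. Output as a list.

Z[0]=29
i=1: i≥r, start 0; Z[1]=0
i=2: i≥r, start 0; Z[2]=0
i=3: i≥r, start 0; Z[3]=1 scan→box=[3,4)
i=4: i≥r, start 0; Z[4]=0
i=5: i≥r, start 0; Z[5]=1 scan→box=[5,6)
i=6: i≥r, start 0; Z[6]=0
i=7: i≥r, start 0; Z[7]=0
i=8: i≥r, start 0; Z[8]=0
i=9: i≥r, start 0; Z[9]=0
i=10: i≥r, start 0; Z[10]=0
i=11: i≥r, start 0; Z[11]=0
i=12: i≥r, start 0; Z[12]=5 scan→box=[12,17)
i=13: min(r-i=4, Z[1]=0)=0; Z[13]=0
i=14: min(r-i=3, Z[2]=0)=0; Z[14]=0
i=15: min(r-i=2, Z[3]=1)=1; Z[15]=1
i=16: min(r-i=1, Z[4]=0)=0; Z[16]=0
i=17: i≥r, start 0; Z[17]=0
i=18: i≥r, start 0; Z[18]=0
i=19: i≥r, start 0; Z[19]=5 scan→box=[19,24)
i=20: min(r-i=4, Z[1]=0)=0; Z[20]=0
i=21: min(r-i=3, Z[2]=0)=0; Z[21]=0
i=22: min(r-i=2, Z[3]=1)=1; Z[22]=1
i=23: min(r-i=1, Z[4]=0)=0; Z[23]=0
i=24: i≥r, start 0; Z[24]=0
i=25: i≥r, start 0; Z[25]=0
i=26: i≥r, start 0; Z[26]=1 scan→box=[26,27)
i=27: i≥r, start 0; Z[27]=0
i=28: i≥r, start 0; Z[28]=0

[29, 0, 0, 1, 0, 1, 0, 0, 0, 0, 0, 0, 5, 0, 0, 1, 0, 0, 0, 5, 0, 0, 1, 0, 0, 0, 1, 0, 0]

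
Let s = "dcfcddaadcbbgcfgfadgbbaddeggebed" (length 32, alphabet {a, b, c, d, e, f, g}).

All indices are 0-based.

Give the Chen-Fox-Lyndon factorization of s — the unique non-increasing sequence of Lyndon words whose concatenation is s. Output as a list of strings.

["d", "cf", "cdd", "aadcbbgcfgfadgbbaddeggebed"]

emit factor 1: 'd' (i=0, period=1)
emit factor 2: 'cf' (i=1, period=2)
emit factor 3: 'cdd' (i=3, period=3)
emit factor 4: 'aadcbbgcfgfadgbbaddeggebed' (i=6, period=26)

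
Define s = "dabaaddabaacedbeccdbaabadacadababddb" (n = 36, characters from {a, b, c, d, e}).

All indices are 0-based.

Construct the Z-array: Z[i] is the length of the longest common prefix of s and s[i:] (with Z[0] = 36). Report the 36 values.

[36, 0, 0, 0, 0, 1, 5, 0, 0, 0, 0, 0, 0, 1, 0, 0, 0, 0, 1, 0, 0, 0, 0, 0, 2, 0, 0, 0, 4, 0, 0, 0, 0, 1, 1, 0]

Z[0]=36
i=1: outside box; Z[1]=0
i=2: outside box; Z[2]=0
i=3: outside box; Z[3]=0
i=4: outside box; Z[4]=0
i=5: outside box; Z[5]=1 extend→box=[5,6)
i=6: outside box; Z[6]=5 extend→box=[6,11)
i=7: min(r-i=4, Z[1]=0)=0; Z[7]=0
i=8: min(r-i=3, Z[2]=0)=0; Z[8]=0
i=9: min(r-i=2, Z[3]=0)=0; Z[9]=0
i=10: min(r-i=1, Z[4]=0)=0; Z[10]=0
i=11: outside box; Z[11]=0
i=12: outside box; Z[12]=0
i=13: outside box; Z[13]=1 extend→box=[13,14)
i=14: outside box; Z[14]=0
i=15: outside box; Z[15]=0
i=16: outside box; Z[16]=0
i=17: outside box; Z[17]=0
i=18: outside box; Z[18]=1 extend→box=[18,19)
i=19: outside box; Z[19]=0
i=20: outside box; Z[20]=0
i=21: outside box; Z[21]=0
i=22: outside box; Z[22]=0
i=23: outside box; Z[23]=0
i=24: outside box; Z[24]=2 extend→box=[24,26)
i=25: min(r-i=1, Z[1]=0)=0; Z[25]=0
i=26: outside box; Z[26]=0
i=27: outside box; Z[27]=0
i=28: outside box; Z[28]=4 extend→box=[28,32)
i=29: min(r-i=3, Z[1]=0)=0; Z[29]=0
i=30: min(r-i=2, Z[2]=0)=0; Z[30]=0
i=31: min(r-i=1, Z[3]=0)=0; Z[31]=0
i=32: outside box; Z[32]=0
i=33: outside box; Z[33]=1 extend→box=[33,34)
i=34: outside box; Z[34]=1 extend→box=[34,35)
i=35: outside box; Z[35]=0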